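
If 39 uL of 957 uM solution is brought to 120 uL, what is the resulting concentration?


C2 = C1 * V1 / V2
C2 = 957 * 39 / 120
C2 = 311.025 uM

311.025 uM


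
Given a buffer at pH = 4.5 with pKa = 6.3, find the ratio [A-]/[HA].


[A-]/[HA] = 10^(pH - pKa)
= 10^(4.5 - 6.3)
= 0.0158

0.0158


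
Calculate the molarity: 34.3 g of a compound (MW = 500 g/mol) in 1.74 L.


C = (mass / MW) / volume
C = (34.3 / 500) / 1.74
C = 0.0394 M

0.0394 M


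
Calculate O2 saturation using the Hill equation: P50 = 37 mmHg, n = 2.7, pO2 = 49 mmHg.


Y = pO2^n / (P50^n + pO2^n)
Y = 49^2.7 / (37^2.7 + 49^2.7)
Y = 68.1%

68.1%


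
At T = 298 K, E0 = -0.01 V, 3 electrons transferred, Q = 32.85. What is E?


E = E0 - (RT/nF) * ln(Q)
E = -0.01 - (8.314 * 298 / (3 * 96485)) * ln(32.85)
E = -0.0399 V

-0.0399 V


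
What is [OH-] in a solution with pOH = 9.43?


[OH-] = 10^(-pOH)
[OH-] = 10^(-9.43)
[OH-] = 3.715e-10 M

3.715e-10 M


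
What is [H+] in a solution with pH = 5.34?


[H+] = 10^(-pH)
[H+] = 10^(-5.34)
[H+] = 4.571e-06 M

4.571e-06 M


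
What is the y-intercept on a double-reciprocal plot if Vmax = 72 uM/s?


y-intercept = 1/Vmax
= 1/72
= 0.0139 s/uM

0.0139 s/uM


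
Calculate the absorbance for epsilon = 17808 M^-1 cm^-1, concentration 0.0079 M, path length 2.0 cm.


A = epsilon * c * l
A = 17808 * 0.0079 * 2.0
A = 281.3664

281.3664


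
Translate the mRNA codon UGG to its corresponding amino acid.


Standard genetic code lookup.
Codon UGG -> Trp

Trp


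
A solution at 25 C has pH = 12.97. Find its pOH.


pOH = 14 - pH
pOH = 14 - 12.97
pOH = 1.03

1.03


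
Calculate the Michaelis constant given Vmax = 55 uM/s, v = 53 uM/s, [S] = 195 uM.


Km = [S] * (Vmax - v) / v
Km = 195 * (55 - 53) / 53
Km = 7.3585 uM

7.3585 uM


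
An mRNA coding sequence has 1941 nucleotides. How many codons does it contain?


codons = nucleotides / 3
codons = 1941 / 3 = 647

647


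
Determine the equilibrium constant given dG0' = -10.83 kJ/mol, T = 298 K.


Keq = exp(-dG0 * 1000 / (R * T))
Keq = exp(-(-10.83) * 1000 / (8.314 * 298))
Keq = 79.1397

79.1397


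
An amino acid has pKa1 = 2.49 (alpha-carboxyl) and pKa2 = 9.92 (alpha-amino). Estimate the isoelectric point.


pI = (pKa1 + pKa2) / 2
pI = (2.49 + 9.92) / 2
pI = 6.205

6.205


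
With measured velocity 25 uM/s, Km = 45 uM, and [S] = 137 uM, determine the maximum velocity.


Vmax = v * (Km + [S]) / [S]
Vmax = 25 * (45 + 137) / 137
Vmax = 33.2117 uM/s

33.2117 uM/s


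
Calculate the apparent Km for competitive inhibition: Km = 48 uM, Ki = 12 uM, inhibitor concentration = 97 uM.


Km_app = Km * (1 + [I]/Ki)
Km_app = 48 * (1 + 97/12)
Km_app = 436.0 uM

436.0 uM


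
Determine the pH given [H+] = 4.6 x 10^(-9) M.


pH = -log10([H+])
pH = -log10(4.6 x 10^(-9))
pH = 8.3372

8.3372


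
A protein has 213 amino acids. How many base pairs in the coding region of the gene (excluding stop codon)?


Each amino acid = 1 codon = 3 bp
bp = 213 * 3 = 639 bp

639 bp


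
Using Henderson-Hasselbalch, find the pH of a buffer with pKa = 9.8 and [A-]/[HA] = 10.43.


pH = pKa + log10([A-]/[HA])
pH = 9.8 + log10(10.43)
pH = 10.8183

10.8183


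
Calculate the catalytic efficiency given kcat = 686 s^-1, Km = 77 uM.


Catalytic efficiency = kcat / Km
= 686 / 77
= 8.9091 uM^-1*s^-1

8.9091 uM^-1*s^-1


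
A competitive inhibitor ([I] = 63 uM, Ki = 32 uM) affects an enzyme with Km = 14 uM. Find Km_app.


Km_app = Km * (1 + [I]/Ki)
Km_app = 14 * (1 + 63/32)
Km_app = 41.5625 uM

41.5625 uM


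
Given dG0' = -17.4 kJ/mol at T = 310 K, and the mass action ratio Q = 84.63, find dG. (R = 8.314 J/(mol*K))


dG = dG0' + RT * ln(Q) / 1000
dG = -17.4 + 8.314 * 310 * ln(84.63) / 1000
dG = -5.961 kJ/mol

-5.961 kJ/mol


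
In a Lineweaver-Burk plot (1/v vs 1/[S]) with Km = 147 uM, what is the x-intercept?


x-intercept = -1/Km
= -1/147
= -0.0068 1/uM

-0.0068 1/uM


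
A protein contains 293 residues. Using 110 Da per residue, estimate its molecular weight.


MW = n_residues * 110 Da
MW = 293 * 110
MW = 32230 Da

32230 Da


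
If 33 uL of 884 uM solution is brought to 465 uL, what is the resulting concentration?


C2 = C1 * V1 / V2
C2 = 884 * 33 / 465
C2 = 62.7355 uM

62.7355 uM


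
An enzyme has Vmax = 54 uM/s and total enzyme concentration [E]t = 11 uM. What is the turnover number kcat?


kcat = Vmax / [E]t
kcat = 54 / 11
kcat = 4.9091 s^-1

4.9091 s^-1


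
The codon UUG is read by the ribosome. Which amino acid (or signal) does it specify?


Standard genetic code lookup.
Codon UUG -> Leu

Leu


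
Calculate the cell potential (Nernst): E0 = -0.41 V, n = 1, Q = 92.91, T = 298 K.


E = E0 - (RT/nF) * ln(Q)
E = -0.41 - (8.314 * 298 / (1 * 96485)) * ln(92.91)
E = -0.5264 V

-0.5264 V


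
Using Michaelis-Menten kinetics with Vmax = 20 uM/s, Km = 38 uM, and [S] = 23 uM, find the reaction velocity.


v = Vmax * [S] / (Km + [S])
v = 20 * 23 / (38 + 23)
v = 7.541 uM/s

7.541 uM/s


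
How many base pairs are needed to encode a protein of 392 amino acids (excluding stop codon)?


Each amino acid = 1 codon = 3 bp
bp = 392 * 3 = 1176 bp

1176 bp


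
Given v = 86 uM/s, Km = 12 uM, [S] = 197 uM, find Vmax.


Vmax = v * (Km + [S]) / [S]
Vmax = 86 * (12 + 197) / 197
Vmax = 91.2386 uM/s

91.2386 uM/s


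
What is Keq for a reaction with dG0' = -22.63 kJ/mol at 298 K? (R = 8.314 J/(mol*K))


Keq = exp(-dG0 * 1000 / (R * T))
Keq = exp(-(-22.63) * 1000 / (8.314 * 298))
Keq = 9264.4746

9264.4746


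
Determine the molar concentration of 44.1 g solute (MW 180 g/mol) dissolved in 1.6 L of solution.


C = (mass / MW) / volume
C = (44.1 / 180) / 1.6
C = 0.1531 M

0.1531 M


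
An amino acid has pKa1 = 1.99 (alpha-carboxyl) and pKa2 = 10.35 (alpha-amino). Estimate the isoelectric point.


pI = (pKa1 + pKa2) / 2
pI = (1.99 + 10.35) / 2
pI = 6.17

6.17


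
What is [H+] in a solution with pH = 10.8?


[H+] = 10^(-pH)
[H+] = 10^(-10.8)
[H+] = 1.585e-11 M

1.585e-11 M


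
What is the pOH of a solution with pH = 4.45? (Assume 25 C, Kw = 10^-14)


pOH = 14 - pH
pOH = 14 - 4.45
pOH = 9.55

9.55


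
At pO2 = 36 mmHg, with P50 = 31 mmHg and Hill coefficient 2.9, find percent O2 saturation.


Y = pO2^n / (P50^n + pO2^n)
Y = 36^2.9 / (31^2.9 + 36^2.9)
Y = 60.67%

60.67%


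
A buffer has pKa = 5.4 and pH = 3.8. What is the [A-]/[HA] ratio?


[A-]/[HA] = 10^(pH - pKa)
= 10^(3.8 - 5.4)
= 0.0251

0.0251


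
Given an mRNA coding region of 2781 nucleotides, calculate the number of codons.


codons = nucleotides / 3
codons = 2781 / 3 = 927

927


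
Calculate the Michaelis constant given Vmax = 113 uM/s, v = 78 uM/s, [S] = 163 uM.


Km = [S] * (Vmax - v) / v
Km = 163 * (113 - 78) / 78
Km = 73.141 uM

73.141 uM


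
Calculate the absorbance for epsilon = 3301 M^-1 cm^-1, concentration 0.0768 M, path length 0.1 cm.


A = epsilon * c * l
A = 3301 * 0.0768 * 0.1
A = 25.3517

25.3517


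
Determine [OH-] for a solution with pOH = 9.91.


[OH-] = 10^(-pOH)
[OH-] = 10^(-9.91)
[OH-] = 1.230e-10 M

1.230e-10 M


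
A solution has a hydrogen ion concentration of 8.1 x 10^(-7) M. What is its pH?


pH = -log10([H+])
pH = -log10(8.1 x 10^(-7))
pH = 6.0915

6.0915


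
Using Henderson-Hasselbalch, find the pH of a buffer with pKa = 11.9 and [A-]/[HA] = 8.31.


pH = pKa + log10([A-]/[HA])
pH = 11.9 + log10(8.31)
pH = 12.8196

12.8196


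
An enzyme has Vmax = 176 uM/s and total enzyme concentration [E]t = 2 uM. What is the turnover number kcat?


kcat = Vmax / [E]t
kcat = 176 / 2
kcat = 88.0 s^-1

88.0 s^-1


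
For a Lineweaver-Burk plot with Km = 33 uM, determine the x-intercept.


x-intercept = -1/Km
= -1/33
= -0.0303 1/uM

-0.0303 1/uM


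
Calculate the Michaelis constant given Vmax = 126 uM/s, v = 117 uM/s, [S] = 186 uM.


Km = [S] * (Vmax - v) / v
Km = 186 * (126 - 117) / 117
Km = 14.3077 uM

14.3077 uM


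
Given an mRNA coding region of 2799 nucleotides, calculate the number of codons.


codons = nucleotides / 3
codons = 2799 / 3 = 933

933


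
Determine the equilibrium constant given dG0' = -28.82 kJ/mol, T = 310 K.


Keq = exp(-dG0 * 1000 / (R * T))
Keq = exp(-(-28.82) * 1000 / (8.314 * 310))
Keq = 71831.0015

71831.0015


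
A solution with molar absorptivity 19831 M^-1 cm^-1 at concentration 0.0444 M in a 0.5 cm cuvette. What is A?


A = epsilon * c * l
A = 19831 * 0.0444 * 0.5
A = 440.2482

440.2482


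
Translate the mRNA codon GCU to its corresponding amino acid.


Standard genetic code lookup.
Codon GCU -> Ala

Ala


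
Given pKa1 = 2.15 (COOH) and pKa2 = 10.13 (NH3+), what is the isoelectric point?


pI = (pKa1 + pKa2) / 2
pI = (2.15 + 10.13) / 2
pI = 6.14

6.14


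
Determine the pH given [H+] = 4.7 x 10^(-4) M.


pH = -log10([H+])
pH = -log10(4.7 x 10^(-4))
pH = 3.3279

3.3279


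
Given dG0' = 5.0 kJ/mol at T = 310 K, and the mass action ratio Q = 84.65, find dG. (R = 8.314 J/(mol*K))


dG = dG0' + RT * ln(Q) / 1000
dG = 5.0 + 8.314 * 310 * ln(84.65) / 1000
dG = 16.4396 kJ/mol

16.4396 kJ/mol


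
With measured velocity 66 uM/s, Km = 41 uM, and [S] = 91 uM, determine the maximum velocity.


Vmax = v * (Km + [S]) / [S]
Vmax = 66 * (41 + 91) / 91
Vmax = 95.7363 uM/s

95.7363 uM/s


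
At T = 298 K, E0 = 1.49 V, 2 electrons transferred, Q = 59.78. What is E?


E = E0 - (RT/nF) * ln(Q)
E = 1.49 - (8.314 * 298 / (2 * 96485)) * ln(59.78)
E = 1.4375 V

1.4375 V


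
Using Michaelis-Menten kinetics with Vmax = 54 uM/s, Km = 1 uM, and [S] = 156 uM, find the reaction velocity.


v = Vmax * [S] / (Km + [S])
v = 54 * 156 / (1 + 156)
v = 53.6561 uM/s

53.6561 uM/s


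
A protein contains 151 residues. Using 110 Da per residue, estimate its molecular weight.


MW = n_residues * 110 Da
MW = 151 * 110
MW = 16610 Da

16610 Da


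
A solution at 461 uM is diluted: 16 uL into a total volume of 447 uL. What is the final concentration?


C2 = C1 * V1 / V2
C2 = 461 * 16 / 447
C2 = 16.5011 uM

16.5011 uM


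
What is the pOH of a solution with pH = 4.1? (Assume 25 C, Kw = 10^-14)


pOH = 14 - pH
pOH = 14 - 4.1
pOH = 9.9

9.9


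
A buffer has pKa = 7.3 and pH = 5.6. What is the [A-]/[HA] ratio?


[A-]/[HA] = 10^(pH - pKa)
= 10^(5.6 - 7.3)
= 0.02

0.02


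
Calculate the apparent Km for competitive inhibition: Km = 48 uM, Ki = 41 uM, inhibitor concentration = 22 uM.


Km_app = Km * (1 + [I]/Ki)
Km_app = 48 * (1 + 22/41)
Km_app = 73.7561 uM

73.7561 uM


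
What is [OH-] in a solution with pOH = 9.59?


[OH-] = 10^(-pOH)
[OH-] = 10^(-9.59)
[OH-] = 2.570e-10 M

2.570e-10 M


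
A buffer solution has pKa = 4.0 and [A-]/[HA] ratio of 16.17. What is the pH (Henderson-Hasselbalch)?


pH = pKa + log10([A-]/[HA])
pH = 4.0 + log10(16.17)
pH = 5.2087

5.2087


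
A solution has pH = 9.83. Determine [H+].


[H+] = 10^(-pH)
[H+] = 10^(-9.83)
[H+] = 1.479e-10 M

1.479e-10 M


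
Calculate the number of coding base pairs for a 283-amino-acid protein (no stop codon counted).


Each amino acid = 1 codon = 3 bp
bp = 283 * 3 = 849 bp

849 bp


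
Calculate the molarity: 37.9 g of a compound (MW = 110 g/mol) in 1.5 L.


C = (mass / MW) / volume
C = (37.9 / 110) / 1.5
C = 0.2297 M

0.2297 M


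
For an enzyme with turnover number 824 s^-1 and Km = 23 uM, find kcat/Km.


Catalytic efficiency = kcat / Km
= 824 / 23
= 35.8261 uM^-1*s^-1

35.8261 uM^-1*s^-1


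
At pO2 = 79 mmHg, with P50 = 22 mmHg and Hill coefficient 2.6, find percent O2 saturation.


Y = pO2^n / (P50^n + pO2^n)
Y = 79^2.6 / (22^2.6 + 79^2.6)
Y = 96.52%

96.52%


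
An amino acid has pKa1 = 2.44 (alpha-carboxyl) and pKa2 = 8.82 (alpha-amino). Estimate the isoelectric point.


pI = (pKa1 + pKa2) / 2
pI = (2.44 + 8.82) / 2
pI = 5.63

5.63


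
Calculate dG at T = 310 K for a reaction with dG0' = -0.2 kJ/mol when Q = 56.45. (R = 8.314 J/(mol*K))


dG = dG0' + RT * ln(Q) / 1000
dG = -0.2 + 8.314 * 310 * ln(56.45) / 1000
dG = 10.1953 kJ/mol

10.1953 kJ/mol


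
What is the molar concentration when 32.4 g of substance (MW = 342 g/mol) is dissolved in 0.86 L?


C = (mass / MW) / volume
C = (32.4 / 342) / 0.86
C = 0.1102 M

0.1102 M


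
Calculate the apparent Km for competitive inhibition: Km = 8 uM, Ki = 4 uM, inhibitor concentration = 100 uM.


Km_app = Km * (1 + [I]/Ki)
Km_app = 8 * (1 + 100/4)
Km_app = 208.0 uM

208.0 uM


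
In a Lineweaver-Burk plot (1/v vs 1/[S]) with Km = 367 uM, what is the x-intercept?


x-intercept = -1/Km
= -1/367
= -0.0027 1/uM

-0.0027 1/uM


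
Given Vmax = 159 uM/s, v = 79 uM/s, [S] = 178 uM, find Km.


Km = [S] * (Vmax - v) / v
Km = 178 * (159 - 79) / 79
Km = 180.2532 uM

180.2532 uM


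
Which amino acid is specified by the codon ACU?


Standard genetic code lookup.
Codon ACU -> Thr

Thr


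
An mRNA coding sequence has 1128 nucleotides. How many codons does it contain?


codons = nucleotides / 3
codons = 1128 / 3 = 376

376


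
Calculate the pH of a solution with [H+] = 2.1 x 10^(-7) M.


pH = -log10([H+])
pH = -log10(2.1 x 10^(-7))
pH = 6.6778

6.6778


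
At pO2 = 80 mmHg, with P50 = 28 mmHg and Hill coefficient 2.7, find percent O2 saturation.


Y = pO2^n / (P50^n + pO2^n)
Y = 80^2.7 / (28^2.7 + 80^2.7)
Y = 94.45%

94.45%


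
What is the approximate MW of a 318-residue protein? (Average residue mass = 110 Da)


MW = n_residues * 110 Da
MW = 318 * 110
MW = 34980 Da

34980 Da


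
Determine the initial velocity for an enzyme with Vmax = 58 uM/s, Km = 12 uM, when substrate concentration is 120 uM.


v = Vmax * [S] / (Km + [S])
v = 58 * 120 / (12 + 120)
v = 52.7273 uM/s

52.7273 uM/s


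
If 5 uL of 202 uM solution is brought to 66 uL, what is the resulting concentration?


C2 = C1 * V1 / V2
C2 = 202 * 5 / 66
C2 = 15.303 uM

15.303 uM


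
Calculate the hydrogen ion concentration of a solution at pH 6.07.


[H+] = 10^(-pH)
[H+] = 10^(-6.07)
[H+] = 8.511e-07 M

8.511e-07 M


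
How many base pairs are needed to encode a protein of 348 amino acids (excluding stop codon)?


Each amino acid = 1 codon = 3 bp
bp = 348 * 3 = 1044 bp

1044 bp


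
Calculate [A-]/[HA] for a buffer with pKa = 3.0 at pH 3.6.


[A-]/[HA] = 10^(pH - pKa)
= 10^(3.6 - 3.0)
= 3.9811

3.9811


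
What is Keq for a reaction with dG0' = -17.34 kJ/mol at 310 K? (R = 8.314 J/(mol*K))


Keq = exp(-dG0 * 1000 / (R * T))
Keq = exp(-(-17.34) * 1000 / (8.314 * 310))
Keq = 835.3633

835.3633


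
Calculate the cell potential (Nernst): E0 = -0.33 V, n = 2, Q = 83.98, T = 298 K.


E = E0 - (RT/nF) * ln(Q)
E = -0.33 - (8.314 * 298 / (2 * 96485)) * ln(83.98)
E = -0.3869 V

-0.3869 V


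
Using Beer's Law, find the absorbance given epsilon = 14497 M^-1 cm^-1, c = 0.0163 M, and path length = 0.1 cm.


A = epsilon * c * l
A = 14497 * 0.0163 * 0.1
A = 23.6301

23.6301


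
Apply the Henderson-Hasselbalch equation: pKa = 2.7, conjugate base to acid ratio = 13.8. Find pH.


pH = pKa + log10([A-]/[HA])
pH = 2.7 + log10(13.8)
pH = 3.8399

3.8399


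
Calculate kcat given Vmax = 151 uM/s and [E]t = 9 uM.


kcat = Vmax / [E]t
kcat = 151 / 9
kcat = 16.7778 s^-1

16.7778 s^-1


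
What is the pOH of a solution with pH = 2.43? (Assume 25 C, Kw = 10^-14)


pOH = 14 - pH
pOH = 14 - 2.43
pOH = 11.57

11.57


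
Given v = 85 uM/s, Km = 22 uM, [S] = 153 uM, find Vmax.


Vmax = v * (Km + [S]) / [S]
Vmax = 85 * (22 + 153) / 153
Vmax = 97.2222 uM/s

97.2222 uM/s


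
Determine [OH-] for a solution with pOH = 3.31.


[OH-] = 10^(-pOH)
[OH-] = 10^(-3.31)
[OH-] = 4.898e-04 M

4.898e-04 M


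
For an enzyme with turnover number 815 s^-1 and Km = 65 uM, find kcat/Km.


Catalytic efficiency = kcat / Km
= 815 / 65
= 12.5385 uM^-1*s^-1

12.5385 uM^-1*s^-1


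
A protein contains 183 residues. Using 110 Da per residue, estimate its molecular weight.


MW = n_residues * 110 Da
MW = 183 * 110
MW = 20130 Da

20130 Da


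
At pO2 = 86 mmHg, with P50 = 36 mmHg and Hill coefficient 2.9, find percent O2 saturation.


Y = pO2^n / (P50^n + pO2^n)
Y = 86^2.9 / (36^2.9 + 86^2.9)
Y = 92.59%

92.59%


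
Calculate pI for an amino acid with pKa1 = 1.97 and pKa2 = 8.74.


pI = (pKa1 + pKa2) / 2
pI = (1.97 + 8.74) / 2
pI = 5.355

5.355


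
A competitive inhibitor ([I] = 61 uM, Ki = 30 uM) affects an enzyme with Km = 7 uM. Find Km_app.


Km_app = Km * (1 + [I]/Ki)
Km_app = 7 * (1 + 61/30)
Km_app = 21.2333 uM

21.2333 uM


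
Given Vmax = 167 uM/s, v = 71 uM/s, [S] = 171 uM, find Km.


Km = [S] * (Vmax - v) / v
Km = 171 * (167 - 71) / 71
Km = 231.2113 uM

231.2113 uM


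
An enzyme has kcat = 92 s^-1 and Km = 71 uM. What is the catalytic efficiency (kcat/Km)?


Catalytic efficiency = kcat / Km
= 92 / 71
= 1.2958 uM^-1*s^-1

1.2958 uM^-1*s^-1


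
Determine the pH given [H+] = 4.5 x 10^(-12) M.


pH = -log10([H+])
pH = -log10(4.5 x 10^(-12))
pH = 11.3468

11.3468


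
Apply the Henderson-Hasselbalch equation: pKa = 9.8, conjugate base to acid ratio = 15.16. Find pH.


pH = pKa + log10([A-]/[HA])
pH = 9.8 + log10(15.16)
pH = 10.9807

10.9807


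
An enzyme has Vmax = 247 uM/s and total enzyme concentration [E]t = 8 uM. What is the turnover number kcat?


kcat = Vmax / [E]t
kcat = 247 / 8
kcat = 30.875 s^-1

30.875 s^-1


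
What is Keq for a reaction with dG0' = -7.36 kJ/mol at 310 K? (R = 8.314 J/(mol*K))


Keq = exp(-dG0 * 1000 / (R * T))
Keq = exp(-(-7.36) * 1000 / (8.314 * 310))
Keq = 17.3859

17.3859


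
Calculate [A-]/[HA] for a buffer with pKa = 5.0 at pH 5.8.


[A-]/[HA] = 10^(pH - pKa)
= 10^(5.8 - 5.0)
= 6.3096

6.3096


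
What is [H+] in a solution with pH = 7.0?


[H+] = 10^(-pH)
[H+] = 10^(-7.0)
[H+] = 1.000e-07 M

1.000e-07 M


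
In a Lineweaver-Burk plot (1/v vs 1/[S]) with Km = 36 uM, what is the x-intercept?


x-intercept = -1/Km
= -1/36
= -0.0278 1/uM

-0.0278 1/uM


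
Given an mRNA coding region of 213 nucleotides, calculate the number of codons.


codons = nucleotides / 3
codons = 213 / 3 = 71

71


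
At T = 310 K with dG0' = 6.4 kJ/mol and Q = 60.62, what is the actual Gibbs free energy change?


dG = dG0' + RT * ln(Q) / 1000
dG = 6.4 + 8.314 * 310 * ln(60.62) / 1000
dG = 16.979 kJ/mol

16.979 kJ/mol


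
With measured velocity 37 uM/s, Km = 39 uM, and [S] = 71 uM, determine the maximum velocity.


Vmax = v * (Km + [S]) / [S]
Vmax = 37 * (39 + 71) / 71
Vmax = 57.3239 uM/s

57.3239 uM/s


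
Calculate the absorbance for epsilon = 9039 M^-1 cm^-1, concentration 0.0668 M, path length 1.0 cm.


A = epsilon * c * l
A = 9039 * 0.0668 * 1.0
A = 603.8052

603.8052


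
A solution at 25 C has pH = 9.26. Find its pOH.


pOH = 14 - pH
pOH = 14 - 9.26
pOH = 4.74

4.74


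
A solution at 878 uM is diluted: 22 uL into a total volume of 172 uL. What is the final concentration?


C2 = C1 * V1 / V2
C2 = 878 * 22 / 172
C2 = 112.3023 uM

112.3023 uM


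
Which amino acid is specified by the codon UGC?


Standard genetic code lookup.
Codon UGC -> Cys

Cys


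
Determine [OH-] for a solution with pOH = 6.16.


[OH-] = 10^(-pOH)
[OH-] = 10^(-6.16)
[OH-] = 6.918e-07 M

6.918e-07 M


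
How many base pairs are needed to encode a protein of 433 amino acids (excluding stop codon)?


Each amino acid = 1 codon = 3 bp
bp = 433 * 3 = 1299 bp

1299 bp


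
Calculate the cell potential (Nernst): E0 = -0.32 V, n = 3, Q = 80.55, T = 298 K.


E = E0 - (RT/nF) * ln(Q)
E = -0.32 - (8.314 * 298 / (3 * 96485)) * ln(80.55)
E = -0.3576 V

-0.3576 V


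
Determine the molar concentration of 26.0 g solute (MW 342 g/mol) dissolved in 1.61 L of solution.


C = (mass / MW) / volume
C = (26.0 / 342) / 1.61
C = 0.0472 M

0.0472 M


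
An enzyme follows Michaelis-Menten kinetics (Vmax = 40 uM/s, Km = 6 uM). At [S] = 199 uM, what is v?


v = Vmax * [S] / (Km + [S])
v = 40 * 199 / (6 + 199)
v = 38.8293 uM/s

38.8293 uM/s


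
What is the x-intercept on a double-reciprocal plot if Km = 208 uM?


x-intercept = -1/Km
= -1/208
= -0.0048 1/uM

-0.0048 1/uM


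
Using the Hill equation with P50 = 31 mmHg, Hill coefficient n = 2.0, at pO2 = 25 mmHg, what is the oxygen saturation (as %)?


Y = pO2^n / (P50^n + pO2^n)
Y = 25^2.0 / (31^2.0 + 25^2.0)
Y = 39.41%

39.41%


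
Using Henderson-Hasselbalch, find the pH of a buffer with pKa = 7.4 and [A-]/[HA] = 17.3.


pH = pKa + log10([A-]/[HA])
pH = 7.4 + log10(17.3)
pH = 8.638

8.638


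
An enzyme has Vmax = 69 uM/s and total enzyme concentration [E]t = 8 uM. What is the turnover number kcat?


kcat = Vmax / [E]t
kcat = 69 / 8
kcat = 8.625 s^-1

8.625 s^-1


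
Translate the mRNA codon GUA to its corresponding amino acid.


Standard genetic code lookup.
Codon GUA -> Val

Val


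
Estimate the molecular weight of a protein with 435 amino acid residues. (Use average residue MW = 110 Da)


MW = n_residues * 110 Da
MW = 435 * 110
MW = 47850 Da

47850 Da


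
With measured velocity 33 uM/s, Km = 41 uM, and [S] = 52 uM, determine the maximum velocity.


Vmax = v * (Km + [S]) / [S]
Vmax = 33 * (41 + 52) / 52
Vmax = 59.0192 uM/s

59.0192 uM/s


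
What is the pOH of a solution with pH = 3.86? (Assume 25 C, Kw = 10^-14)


pOH = 14 - pH
pOH = 14 - 3.86
pOH = 10.14

10.14


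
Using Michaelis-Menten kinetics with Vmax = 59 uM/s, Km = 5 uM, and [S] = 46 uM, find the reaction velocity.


v = Vmax * [S] / (Km + [S])
v = 59 * 46 / (5 + 46)
v = 53.2157 uM/s

53.2157 uM/s


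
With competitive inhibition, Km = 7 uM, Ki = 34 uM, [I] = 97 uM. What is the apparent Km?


Km_app = Km * (1 + [I]/Ki)
Km_app = 7 * (1 + 97/34)
Km_app = 26.9706 uM

26.9706 uM


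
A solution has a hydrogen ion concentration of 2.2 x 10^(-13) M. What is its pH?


pH = -log10([H+])
pH = -log10(2.2 x 10^(-13))
pH = 12.6576

12.6576


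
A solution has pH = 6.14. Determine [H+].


[H+] = 10^(-pH)
[H+] = 10^(-6.14)
[H+] = 7.244e-07 M

7.244e-07 M


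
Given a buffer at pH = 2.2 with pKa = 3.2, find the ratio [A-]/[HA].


[A-]/[HA] = 10^(pH - pKa)
= 10^(2.2 - 3.2)
= 0.1

0.1


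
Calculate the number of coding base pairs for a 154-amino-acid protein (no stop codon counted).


Each amino acid = 1 codon = 3 bp
bp = 154 * 3 = 462 bp

462 bp


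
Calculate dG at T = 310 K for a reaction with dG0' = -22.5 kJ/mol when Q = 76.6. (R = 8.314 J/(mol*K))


dG = dG0' + RT * ln(Q) / 1000
dG = -22.5 + 8.314 * 310 * ln(76.6) / 1000
dG = -11.318 kJ/mol

-11.318 kJ/mol


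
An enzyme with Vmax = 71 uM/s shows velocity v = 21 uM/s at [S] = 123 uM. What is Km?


Km = [S] * (Vmax - v) / v
Km = 123 * (71 - 21) / 21
Km = 292.8571 uM

292.8571 uM


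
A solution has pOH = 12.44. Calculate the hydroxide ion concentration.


[OH-] = 10^(-pOH)
[OH-] = 10^(-12.44)
[OH-] = 3.631e-13 M

3.631e-13 M


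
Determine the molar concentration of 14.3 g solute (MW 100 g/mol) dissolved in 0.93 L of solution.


C = (mass / MW) / volume
C = (14.3 / 100) / 0.93
C = 0.1538 M

0.1538 M


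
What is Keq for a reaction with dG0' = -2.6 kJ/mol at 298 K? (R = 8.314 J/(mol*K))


Keq = exp(-dG0 * 1000 / (R * T))
Keq = exp(-(-2.6) * 1000 / (8.314 * 298))
Keq = 2.856

2.856


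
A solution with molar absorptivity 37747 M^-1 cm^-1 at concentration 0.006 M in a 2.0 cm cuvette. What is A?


A = epsilon * c * l
A = 37747 * 0.006 * 2.0
A = 452.964

452.964


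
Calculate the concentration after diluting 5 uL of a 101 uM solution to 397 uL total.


C2 = C1 * V1 / V2
C2 = 101 * 5 / 397
C2 = 1.272 uM

1.272 uM


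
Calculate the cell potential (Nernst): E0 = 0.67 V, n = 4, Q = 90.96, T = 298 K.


E = E0 - (RT/nF) * ln(Q)
E = 0.67 - (8.314 * 298 / (4 * 96485)) * ln(90.96)
E = 0.641 V

0.641 V


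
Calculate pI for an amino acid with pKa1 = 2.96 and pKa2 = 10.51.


pI = (pKa1 + pKa2) / 2
pI = (2.96 + 10.51) / 2
pI = 6.735

6.735


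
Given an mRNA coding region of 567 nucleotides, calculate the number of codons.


codons = nucleotides / 3
codons = 567 / 3 = 189

189


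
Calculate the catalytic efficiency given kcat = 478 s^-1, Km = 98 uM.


Catalytic efficiency = kcat / Km
= 478 / 98
= 4.8776 uM^-1*s^-1

4.8776 uM^-1*s^-1


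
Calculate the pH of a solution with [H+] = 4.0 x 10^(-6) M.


pH = -log10([H+])
pH = -log10(4.0 x 10^(-6))
pH = 5.3979

5.3979


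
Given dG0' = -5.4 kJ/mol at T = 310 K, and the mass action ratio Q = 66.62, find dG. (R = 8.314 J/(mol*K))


dG = dG0' + RT * ln(Q) / 1000
dG = -5.4 + 8.314 * 310 * ln(66.62) / 1000
dG = 5.4223 kJ/mol

5.4223 kJ/mol


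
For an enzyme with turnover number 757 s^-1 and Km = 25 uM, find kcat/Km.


Catalytic efficiency = kcat / Km
= 757 / 25
= 30.28 uM^-1*s^-1

30.28 uM^-1*s^-1


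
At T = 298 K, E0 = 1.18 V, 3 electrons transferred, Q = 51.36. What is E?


E = E0 - (RT/nF) * ln(Q)
E = 1.18 - (8.314 * 298 / (3 * 96485)) * ln(51.36)
E = 1.1463 V

1.1463 V


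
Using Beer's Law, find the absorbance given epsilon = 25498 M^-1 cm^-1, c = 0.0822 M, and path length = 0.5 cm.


A = epsilon * c * l
A = 25498 * 0.0822 * 0.5
A = 1047.9678

1047.9678


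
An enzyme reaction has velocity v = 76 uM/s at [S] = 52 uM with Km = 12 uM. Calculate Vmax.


Vmax = v * (Km + [S]) / [S]
Vmax = 76 * (12 + 52) / 52
Vmax = 93.5385 uM/s

93.5385 uM/s


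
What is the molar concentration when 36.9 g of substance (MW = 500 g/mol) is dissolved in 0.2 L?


C = (mass / MW) / volume
C = (36.9 / 500) / 0.2
C = 0.369 M

0.369 M


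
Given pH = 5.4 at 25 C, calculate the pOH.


pOH = 14 - pH
pOH = 14 - 5.4
pOH = 8.6

8.6


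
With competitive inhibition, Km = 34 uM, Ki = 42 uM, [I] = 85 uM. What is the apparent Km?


Km_app = Km * (1 + [I]/Ki)
Km_app = 34 * (1 + 85/42)
Km_app = 102.8095 uM

102.8095 uM


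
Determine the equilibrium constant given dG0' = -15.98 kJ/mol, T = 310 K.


Keq = exp(-dG0 * 1000 / (R * T))
Keq = exp(-(-15.98) * 1000 / (8.314 * 310))
Keq = 492.8431

492.8431


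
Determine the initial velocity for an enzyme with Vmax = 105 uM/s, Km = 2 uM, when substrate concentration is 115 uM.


v = Vmax * [S] / (Km + [S])
v = 105 * 115 / (2 + 115)
v = 103.2051 uM/s

103.2051 uM/s


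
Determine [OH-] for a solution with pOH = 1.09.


[OH-] = 10^(-pOH)
[OH-] = 10^(-1.09)
[OH-] = 0.0813 M

0.0813 M


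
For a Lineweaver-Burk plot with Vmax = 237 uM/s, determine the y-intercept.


y-intercept = 1/Vmax
= 1/237
= 0.0042 s/uM

0.0042 s/uM


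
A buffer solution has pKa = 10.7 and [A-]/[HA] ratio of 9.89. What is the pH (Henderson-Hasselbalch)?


pH = pKa + log10([A-]/[HA])
pH = 10.7 + log10(9.89)
pH = 11.6952

11.6952


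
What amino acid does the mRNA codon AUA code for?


Standard genetic code lookup.
Codon AUA -> Ile

Ile


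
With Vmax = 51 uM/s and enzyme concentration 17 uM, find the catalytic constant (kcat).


kcat = Vmax / [E]t
kcat = 51 / 17
kcat = 3.0 s^-1

3.0 s^-1


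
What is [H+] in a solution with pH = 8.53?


[H+] = 10^(-pH)
[H+] = 10^(-8.53)
[H+] = 2.951e-09 M

2.951e-09 M


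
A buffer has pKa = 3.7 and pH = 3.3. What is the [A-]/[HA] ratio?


[A-]/[HA] = 10^(pH - pKa)
= 10^(3.3 - 3.7)
= 0.3981

0.3981


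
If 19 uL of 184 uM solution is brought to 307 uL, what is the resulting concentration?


C2 = C1 * V1 / V2
C2 = 184 * 19 / 307
C2 = 11.3876 uM

11.3876 uM


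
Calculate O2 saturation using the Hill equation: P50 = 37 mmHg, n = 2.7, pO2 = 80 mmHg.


Y = pO2^n / (P50^n + pO2^n)
Y = 80^2.7 / (37^2.7 + 80^2.7)
Y = 88.91%

88.91%


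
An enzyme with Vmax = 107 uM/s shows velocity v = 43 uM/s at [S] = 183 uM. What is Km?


Km = [S] * (Vmax - v) / v
Km = 183 * (107 - 43) / 43
Km = 272.3721 uM

272.3721 uM


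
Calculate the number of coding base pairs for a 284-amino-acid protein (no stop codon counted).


Each amino acid = 1 codon = 3 bp
bp = 284 * 3 = 852 bp

852 bp


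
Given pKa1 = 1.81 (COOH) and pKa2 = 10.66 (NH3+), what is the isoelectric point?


pI = (pKa1 + pKa2) / 2
pI = (1.81 + 10.66) / 2
pI = 6.235

6.235


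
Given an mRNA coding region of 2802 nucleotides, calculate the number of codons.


codons = nucleotides / 3
codons = 2802 / 3 = 934

934


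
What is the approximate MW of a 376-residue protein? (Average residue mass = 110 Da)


MW = n_residues * 110 Da
MW = 376 * 110
MW = 41360 Da

41360 Da


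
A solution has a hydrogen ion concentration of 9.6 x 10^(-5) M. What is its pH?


pH = -log10([H+])
pH = -log10(9.6 x 10^(-5))
pH = 4.0177

4.0177


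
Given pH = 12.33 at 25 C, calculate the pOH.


pOH = 14 - pH
pOH = 14 - 12.33
pOH = 1.67

1.67


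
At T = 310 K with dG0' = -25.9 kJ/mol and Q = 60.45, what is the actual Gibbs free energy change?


dG = dG0' + RT * ln(Q) / 1000
dG = -25.9 + 8.314 * 310 * ln(60.45) / 1000
dG = -15.3282 kJ/mol

-15.3282 kJ/mol


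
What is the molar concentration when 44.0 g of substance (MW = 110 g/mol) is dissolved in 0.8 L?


C = (mass / MW) / volume
C = (44.0 / 110) / 0.8
C = 0.5 M

0.5 M


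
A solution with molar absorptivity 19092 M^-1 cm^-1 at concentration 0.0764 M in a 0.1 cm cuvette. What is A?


A = epsilon * c * l
A = 19092 * 0.0764 * 0.1
A = 145.8629

145.8629


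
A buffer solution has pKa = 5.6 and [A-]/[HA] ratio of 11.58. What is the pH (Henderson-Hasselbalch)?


pH = pKa + log10([A-]/[HA])
pH = 5.6 + log10(11.58)
pH = 6.6637

6.6637


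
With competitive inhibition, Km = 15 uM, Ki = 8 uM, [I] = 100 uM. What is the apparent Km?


Km_app = Km * (1 + [I]/Ki)
Km_app = 15 * (1 + 100/8)
Km_app = 202.5 uM

202.5 uM


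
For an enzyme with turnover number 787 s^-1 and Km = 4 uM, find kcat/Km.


Catalytic efficiency = kcat / Km
= 787 / 4
= 196.75 uM^-1*s^-1

196.75 uM^-1*s^-1


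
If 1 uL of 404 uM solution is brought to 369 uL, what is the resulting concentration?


C2 = C1 * V1 / V2
C2 = 404 * 1 / 369
C2 = 1.0949 uM

1.0949 uM


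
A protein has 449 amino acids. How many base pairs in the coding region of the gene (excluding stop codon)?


Each amino acid = 1 codon = 3 bp
bp = 449 * 3 = 1347 bp

1347 bp


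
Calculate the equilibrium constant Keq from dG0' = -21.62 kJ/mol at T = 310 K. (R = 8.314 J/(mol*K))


Keq = exp(-dG0 * 1000 / (R * T))
Keq = exp(-(-21.62) * 1000 / (8.314 * 310))
Keq = 4396.1901

4396.1901


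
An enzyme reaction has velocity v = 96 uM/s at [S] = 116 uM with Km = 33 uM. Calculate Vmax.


Vmax = v * (Km + [S]) / [S]
Vmax = 96 * (33 + 116) / 116
Vmax = 123.3103 uM/s

123.3103 uM/s


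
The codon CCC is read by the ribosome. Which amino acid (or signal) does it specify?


Standard genetic code lookup.
Codon CCC -> Pro

Pro


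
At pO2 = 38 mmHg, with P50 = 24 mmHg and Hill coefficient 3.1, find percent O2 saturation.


Y = pO2^n / (P50^n + pO2^n)
Y = 38^3.1 / (24^3.1 + 38^3.1)
Y = 80.61%

80.61%


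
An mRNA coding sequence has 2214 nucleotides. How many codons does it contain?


codons = nucleotides / 3
codons = 2214 / 3 = 738

738


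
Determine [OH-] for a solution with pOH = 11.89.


[OH-] = 10^(-pOH)
[OH-] = 10^(-11.89)
[OH-] = 1.288e-12 M

1.288e-12 M


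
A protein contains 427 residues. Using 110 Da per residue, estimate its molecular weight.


MW = n_residues * 110 Da
MW = 427 * 110
MW = 46970 Da

46970 Da


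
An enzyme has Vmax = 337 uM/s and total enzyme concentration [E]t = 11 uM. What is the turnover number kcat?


kcat = Vmax / [E]t
kcat = 337 / 11
kcat = 30.6364 s^-1

30.6364 s^-1


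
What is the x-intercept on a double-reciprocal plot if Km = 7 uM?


x-intercept = -1/Km
= -1/7
= -0.1429 1/uM

-0.1429 1/uM


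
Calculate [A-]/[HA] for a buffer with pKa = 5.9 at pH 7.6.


[A-]/[HA] = 10^(pH - pKa)
= 10^(7.6 - 5.9)
= 50.1187

50.1187


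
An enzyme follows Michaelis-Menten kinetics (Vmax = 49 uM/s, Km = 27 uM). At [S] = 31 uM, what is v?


v = Vmax * [S] / (Km + [S])
v = 49 * 31 / (27 + 31)
v = 26.1897 uM/s

26.1897 uM/s


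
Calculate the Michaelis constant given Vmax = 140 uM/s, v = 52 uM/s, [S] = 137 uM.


Km = [S] * (Vmax - v) / v
Km = 137 * (140 - 52) / 52
Km = 231.8462 uM

231.8462 uM


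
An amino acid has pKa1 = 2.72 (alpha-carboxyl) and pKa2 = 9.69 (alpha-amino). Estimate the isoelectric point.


pI = (pKa1 + pKa2) / 2
pI = (2.72 + 9.69) / 2
pI = 6.205

6.205


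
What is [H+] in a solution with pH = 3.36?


[H+] = 10^(-pH)
[H+] = 10^(-3.36)
[H+] = 4.365e-04 M

4.365e-04 M


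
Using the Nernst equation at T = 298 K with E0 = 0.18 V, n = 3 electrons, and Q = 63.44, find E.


E = E0 - (RT/nF) * ln(Q)
E = 0.18 - (8.314 * 298 / (3 * 96485)) * ln(63.44)
E = 0.1445 V

0.1445 V


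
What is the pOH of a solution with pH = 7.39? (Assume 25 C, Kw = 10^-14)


pOH = 14 - pH
pOH = 14 - 7.39
pOH = 6.61

6.61


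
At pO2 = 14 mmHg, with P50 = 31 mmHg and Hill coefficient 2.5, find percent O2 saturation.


Y = pO2^n / (P50^n + pO2^n)
Y = 14^2.5 / (31^2.5 + 14^2.5)
Y = 12.05%

12.05%


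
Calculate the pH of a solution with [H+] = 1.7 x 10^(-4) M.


pH = -log10([H+])
pH = -log10(1.7 x 10^(-4))
pH = 3.7696

3.7696


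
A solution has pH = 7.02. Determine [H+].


[H+] = 10^(-pH)
[H+] = 10^(-7.02)
[H+] = 9.550e-08 M

9.550e-08 M


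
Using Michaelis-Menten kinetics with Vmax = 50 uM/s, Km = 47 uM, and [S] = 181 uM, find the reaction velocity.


v = Vmax * [S] / (Km + [S])
v = 50 * 181 / (47 + 181)
v = 39.693 uM/s

39.693 uM/s


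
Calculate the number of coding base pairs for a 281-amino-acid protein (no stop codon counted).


Each amino acid = 1 codon = 3 bp
bp = 281 * 3 = 843 bp

843 bp


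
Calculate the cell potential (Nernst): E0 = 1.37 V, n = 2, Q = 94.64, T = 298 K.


E = E0 - (RT/nF) * ln(Q)
E = 1.37 - (8.314 * 298 / (2 * 96485)) * ln(94.64)
E = 1.3116 V

1.3116 V


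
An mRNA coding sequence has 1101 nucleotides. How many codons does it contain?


codons = nucleotides / 3
codons = 1101 / 3 = 367

367


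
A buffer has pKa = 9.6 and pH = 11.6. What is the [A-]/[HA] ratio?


[A-]/[HA] = 10^(pH - pKa)
= 10^(11.6 - 9.6)
= 100.0

100.0


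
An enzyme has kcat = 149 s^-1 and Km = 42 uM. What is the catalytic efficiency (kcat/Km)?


Catalytic efficiency = kcat / Km
= 149 / 42
= 3.5476 uM^-1*s^-1

3.5476 uM^-1*s^-1


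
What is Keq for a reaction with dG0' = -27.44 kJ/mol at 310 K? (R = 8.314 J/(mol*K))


Keq = exp(-dG0 * 1000 / (R * T))
Keq = exp(-(-27.44) * 1000 / (8.314 * 310))
Keq = 42050.8836

42050.8836


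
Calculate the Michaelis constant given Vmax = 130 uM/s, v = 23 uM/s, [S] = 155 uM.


Km = [S] * (Vmax - v) / v
Km = 155 * (130 - 23) / 23
Km = 721.087 uM

721.087 uM


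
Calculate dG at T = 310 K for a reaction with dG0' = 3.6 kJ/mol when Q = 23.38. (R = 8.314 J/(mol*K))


dG = dG0' + RT * ln(Q) / 1000
dG = 3.6 + 8.314 * 310 * ln(23.38) / 1000
dG = 11.7235 kJ/mol

11.7235 kJ/mol


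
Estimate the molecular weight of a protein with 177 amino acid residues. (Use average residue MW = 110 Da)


MW = n_residues * 110 Da
MW = 177 * 110
MW = 19470 Da

19470 Da


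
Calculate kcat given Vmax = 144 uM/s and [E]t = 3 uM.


kcat = Vmax / [E]t
kcat = 144 / 3
kcat = 48.0 s^-1

48.0 s^-1


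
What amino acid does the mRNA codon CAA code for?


Standard genetic code lookup.
Codon CAA -> Gln

Gln


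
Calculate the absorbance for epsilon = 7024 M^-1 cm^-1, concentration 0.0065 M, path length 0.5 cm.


A = epsilon * c * l
A = 7024 * 0.0065 * 0.5
A = 22.828

22.828


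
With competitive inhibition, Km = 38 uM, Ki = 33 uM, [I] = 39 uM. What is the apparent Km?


Km_app = Km * (1 + [I]/Ki)
Km_app = 38 * (1 + 39/33)
Km_app = 82.9091 uM

82.9091 uM


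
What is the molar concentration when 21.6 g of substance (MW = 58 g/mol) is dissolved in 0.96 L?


C = (mass / MW) / volume
C = (21.6 / 58) / 0.96
C = 0.3879 M

0.3879 M


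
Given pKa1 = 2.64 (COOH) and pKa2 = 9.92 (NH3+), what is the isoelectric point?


pI = (pKa1 + pKa2) / 2
pI = (2.64 + 9.92) / 2
pI = 6.28

6.28


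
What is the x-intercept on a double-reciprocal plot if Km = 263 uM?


x-intercept = -1/Km
= -1/263
= -0.0038 1/uM

-0.0038 1/uM


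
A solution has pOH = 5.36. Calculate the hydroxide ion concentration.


[OH-] = 10^(-pOH)
[OH-] = 10^(-5.36)
[OH-] = 4.365e-06 M

4.365e-06 M


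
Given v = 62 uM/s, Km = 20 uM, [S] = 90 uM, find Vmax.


Vmax = v * (Km + [S]) / [S]
Vmax = 62 * (20 + 90) / 90
Vmax = 75.7778 uM/s

75.7778 uM/s


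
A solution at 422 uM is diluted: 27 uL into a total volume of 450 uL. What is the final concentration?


C2 = C1 * V1 / V2
C2 = 422 * 27 / 450
C2 = 25.32 uM

25.32 uM


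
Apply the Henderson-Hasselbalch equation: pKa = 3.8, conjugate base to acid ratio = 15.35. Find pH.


pH = pKa + log10([A-]/[HA])
pH = 3.8 + log10(15.35)
pH = 4.9861

4.9861


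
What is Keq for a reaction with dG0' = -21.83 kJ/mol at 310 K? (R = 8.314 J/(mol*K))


Keq = exp(-dG0 * 1000 / (R * T))
Keq = exp(-(-21.83) * 1000 / (8.314 * 310))
Keq = 4769.3863

4769.3863


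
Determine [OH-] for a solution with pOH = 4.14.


[OH-] = 10^(-pOH)
[OH-] = 10^(-4.14)
[OH-] = 7.244e-05 M

7.244e-05 M


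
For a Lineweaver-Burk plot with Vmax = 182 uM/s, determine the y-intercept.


y-intercept = 1/Vmax
= 1/182
= 0.0055 s/uM

0.0055 s/uM


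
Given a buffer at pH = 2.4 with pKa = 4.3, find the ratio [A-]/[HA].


[A-]/[HA] = 10^(pH - pKa)
= 10^(2.4 - 4.3)
= 0.0126

0.0126


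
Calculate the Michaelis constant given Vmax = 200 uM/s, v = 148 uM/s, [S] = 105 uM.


Km = [S] * (Vmax - v) / v
Km = 105 * (200 - 148) / 148
Km = 36.8919 uM

36.8919 uM


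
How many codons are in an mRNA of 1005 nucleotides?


codons = nucleotides / 3
codons = 1005 / 3 = 335

335


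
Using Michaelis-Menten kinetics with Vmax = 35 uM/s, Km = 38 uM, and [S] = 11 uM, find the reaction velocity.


v = Vmax * [S] / (Km + [S])
v = 35 * 11 / (38 + 11)
v = 7.8571 uM/s

7.8571 uM/s


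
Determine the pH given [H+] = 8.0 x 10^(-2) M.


pH = -log10([H+])
pH = -log10(8.0 x 10^(-2))
pH = 1.0969

1.0969


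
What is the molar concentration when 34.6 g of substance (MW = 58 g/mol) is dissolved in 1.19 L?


C = (mass / MW) / volume
C = (34.6 / 58) / 1.19
C = 0.5013 M

0.5013 M


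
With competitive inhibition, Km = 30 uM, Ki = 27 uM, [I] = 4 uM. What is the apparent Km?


Km_app = Km * (1 + [I]/Ki)
Km_app = 30 * (1 + 4/27)
Km_app = 34.4444 uM

34.4444 uM


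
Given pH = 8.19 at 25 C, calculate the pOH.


pOH = 14 - pH
pOH = 14 - 8.19
pOH = 5.81

5.81


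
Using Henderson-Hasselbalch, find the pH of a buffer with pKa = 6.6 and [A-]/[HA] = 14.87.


pH = pKa + log10([A-]/[HA])
pH = 6.6 + log10(14.87)
pH = 7.7723

7.7723


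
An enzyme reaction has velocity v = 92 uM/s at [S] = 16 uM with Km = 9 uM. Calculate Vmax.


Vmax = v * (Km + [S]) / [S]
Vmax = 92 * (9 + 16) / 16
Vmax = 143.75 uM/s

143.75 uM/s


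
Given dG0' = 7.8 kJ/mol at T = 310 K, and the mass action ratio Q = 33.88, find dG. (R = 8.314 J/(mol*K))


dG = dG0' + RT * ln(Q) / 1000
dG = 7.8 + 8.314 * 310 * ln(33.88) / 1000
dG = 16.8795 kJ/mol

16.8795 kJ/mol


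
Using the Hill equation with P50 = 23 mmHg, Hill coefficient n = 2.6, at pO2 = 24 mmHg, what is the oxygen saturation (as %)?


Y = pO2^n / (P50^n + pO2^n)
Y = 24^2.6 / (23^2.6 + 24^2.6)
Y = 52.76%

52.76%
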